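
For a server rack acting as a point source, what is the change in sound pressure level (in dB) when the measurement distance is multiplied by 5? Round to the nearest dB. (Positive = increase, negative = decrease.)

A point source loses 6 dB per doubling of distance; generally ΔL = −20·log₁₀(r₂/r₁).
ΔL = −20·log₁₀(5) = -13.98 dB.

-14 dB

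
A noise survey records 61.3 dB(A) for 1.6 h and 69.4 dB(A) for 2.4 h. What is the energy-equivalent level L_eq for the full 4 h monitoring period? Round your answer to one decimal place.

67.6 dB(A)

L_eq = 10·log₁₀[(1/T)·Σ tᵢ·10^(Lᵢ/10)] with T = 4 h.
Σ tᵢ·10^(Lᵢ/10) = 1.6·10^(61.3/10) + 2.4·10^(69.4/10) = 2.306e+07.
L_eq = 10·log₁₀(2.306e+07/4) = 67.61 dB(A).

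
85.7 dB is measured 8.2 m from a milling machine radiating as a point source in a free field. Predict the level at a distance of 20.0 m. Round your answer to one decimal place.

78.0 dB

Point-source attenuation: ΔL = 20·log₁₀(r₂/r₁) = 20·log₁₀(20.0/8.2) = 7.744 dB.
L₂ = 85.7 − 20·log₁₀(20.0/8.2) = 85.7 − 7.744 = 77.96 dB.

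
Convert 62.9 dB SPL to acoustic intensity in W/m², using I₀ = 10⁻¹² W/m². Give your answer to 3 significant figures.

L = 10·log₁₀(I/I₀) ⇒ I = I₀·10^(L/10) = 10⁻¹² × 10^6.29.

1.95e-06 W/m²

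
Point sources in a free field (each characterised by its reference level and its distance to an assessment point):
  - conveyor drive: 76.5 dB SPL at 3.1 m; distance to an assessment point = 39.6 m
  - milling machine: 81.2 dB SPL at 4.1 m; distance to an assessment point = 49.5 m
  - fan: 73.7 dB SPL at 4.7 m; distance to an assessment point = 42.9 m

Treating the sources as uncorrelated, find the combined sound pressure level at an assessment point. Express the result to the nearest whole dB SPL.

62 dB SPL

Apply inverse-square spreading to bring every level to the receiver, then sum 10^(L/10).
conveyor drive: 76.5 − 20·log₁₀(39.6/3.1) = 76.5 − 22.13 = 54.37 dB SPL.
milling machine: 81.2 − 20·log₁₀(49.5/4.1) = 81.2 − 21.64 = 59.56 dB SPL.
fan: 73.7 − 20·log₁₀(42.9/4.7) = 73.7 − 19.21 = 54.49 dB SPL.
Σ 10^(L/10) = 1.460e+06 → L_total = 10·log₁₀(1.460e+06) = 61.64 dB SPL.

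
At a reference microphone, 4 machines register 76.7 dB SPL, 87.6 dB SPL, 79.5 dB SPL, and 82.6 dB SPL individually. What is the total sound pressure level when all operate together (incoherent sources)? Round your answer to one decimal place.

89.5 dB SPL

For uncorrelated sources the intensities add, so convert each level to linear form, sum, and take 10·log₁₀ of the total.
Σ 10^(L/10) = 10^(76.7/10) + 10^(87.6/10) + 10^(79.5/10) + 10^(82.6/10) = 8.933e+08.
L_total = 10·log₁₀(8.933e+08) = 89.51 dB SPL.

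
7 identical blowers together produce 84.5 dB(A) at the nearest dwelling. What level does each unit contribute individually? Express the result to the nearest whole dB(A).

For N identical incoherent sources L_total = L₁ + 10·log₁₀ N, so L₁ = 84.5 − 10·log₁₀(7) = 84.5 − 8.451.

76 dB(A)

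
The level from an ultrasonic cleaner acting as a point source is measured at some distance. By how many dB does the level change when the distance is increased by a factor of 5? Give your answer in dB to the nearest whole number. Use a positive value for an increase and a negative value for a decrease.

-14 dB

With spherical spreading the level changes by −20·log₁₀(r₂/r₁).
ΔL = −20·log₁₀(5) = -13.98 dB.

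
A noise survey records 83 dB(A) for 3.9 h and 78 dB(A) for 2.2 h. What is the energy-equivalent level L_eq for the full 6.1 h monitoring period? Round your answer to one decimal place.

Weight each interval's intensity by its duration and average over T = 6.1 h:
Σ tᵢ·10^(Lᵢ/10) = 3.9·10^(83/10) + 2.2·10^(78/10) = 9.170e+08.
L_eq = 10·log₁₀(9.170e+08/6.1) = 81.77 dB(A).

81.8 dB(A)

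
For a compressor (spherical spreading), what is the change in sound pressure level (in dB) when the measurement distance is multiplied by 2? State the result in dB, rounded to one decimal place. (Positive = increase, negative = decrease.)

A point source loses 6 dB per doubling of distance; generally ΔL = −20·log₁₀(r₂/r₁).
ΔL = −20·log₁₀(2) = -6.02 dB.

-6.0 dB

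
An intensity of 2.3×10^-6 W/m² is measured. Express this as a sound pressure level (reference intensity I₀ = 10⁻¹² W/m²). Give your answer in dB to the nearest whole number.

I/I₀ = 2.3×10^-6/10⁻¹² = 2.3×10^6, and L = 10·log₁₀(I/I₀).
L = 10·(0.3617 + 6) = 63.62 dB.

64 dB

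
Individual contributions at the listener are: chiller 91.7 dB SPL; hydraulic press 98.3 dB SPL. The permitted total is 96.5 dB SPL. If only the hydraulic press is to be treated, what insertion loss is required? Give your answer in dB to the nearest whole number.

Fixed contribution from the other source: Σ 10^(L/10) = 10^(91.7/10) = 1.479e+09 (91.70 dB SPL).
The limit corresponds to 10^(96.5/10) = 4.467e+09; subtracting the fixed part leaves 2.988e+09 for the hydraulic press, i.e. 94.75 dB SPL.
So the hydraulic press must be reduced from 98.3 to 94.75 dB SPL: IL = 3.55 dB.

4 dB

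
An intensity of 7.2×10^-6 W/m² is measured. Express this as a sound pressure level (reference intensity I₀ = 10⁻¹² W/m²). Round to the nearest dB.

69 dB

Dividing by I₀ shifts the exponent by 12: I/I₀ = 7.2×10^6.
L = 10·(0.8573 + 6) = 68.57 dB.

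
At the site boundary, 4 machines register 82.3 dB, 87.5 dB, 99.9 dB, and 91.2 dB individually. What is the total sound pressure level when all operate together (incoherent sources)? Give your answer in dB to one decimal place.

100.7 dB

Incoherent sources combine by intensity addition: L_total = 10·log₁₀(Σ 10^(L_i/10)).
Σ 10^(L/10) = 10^(82.3/10) + 10^(87.5/10) + 10^(99.9/10) + 10^(91.2/10) = 1.182e+10.
L_total = 10·log₁₀(1.182e+10) = 100.73 dB.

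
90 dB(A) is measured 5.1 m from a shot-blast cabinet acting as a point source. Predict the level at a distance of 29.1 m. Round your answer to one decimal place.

74.9 dB(A)

Point-source attenuation: ΔL = 20·log₁₀(r₂/r₁) = 20·log₁₀(29.1/5.1) = 15.126 dB.
L₂ = 90 − 20·log₁₀(29.1/5.1) = 90 − 15.126 = 74.87 dB(A).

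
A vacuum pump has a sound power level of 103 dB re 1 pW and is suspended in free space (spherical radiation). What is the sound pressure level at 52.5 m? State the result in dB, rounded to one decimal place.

The power spreads over a sphere of area 4π·r², so L_p = L_w − 10·log₁₀(4π·r²).
4π·r² = 3.464e+04 m², 10·log₁₀ of that is 45.395 dB.
L_p = 103 − 45.395 = 57.60 dB.

57.6 dB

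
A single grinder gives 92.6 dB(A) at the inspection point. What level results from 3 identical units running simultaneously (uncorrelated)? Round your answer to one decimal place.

97.4 dB(A)

N identical incoherent sources raise the level by 10·log₁₀ N.
L_total = 92.6 + 10·log₁₀(3) = 92.6 + 4.771 = 97.37 dB(A).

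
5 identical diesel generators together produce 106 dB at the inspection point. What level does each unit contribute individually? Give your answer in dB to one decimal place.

For N identical incoherent sources L_total = L₁ + 10·log₁₀ N, so L₁ = 106 − 10·log₁₀(5) = 106 − 6.990.

99.0 dB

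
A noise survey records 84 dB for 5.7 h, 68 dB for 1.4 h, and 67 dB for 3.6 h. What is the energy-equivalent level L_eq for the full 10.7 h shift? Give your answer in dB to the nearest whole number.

L_eq = 10·log₁₀[(1/T)·Σ tᵢ·10^(Lᵢ/10)] with T = 10.7 h.
Σ tᵢ·10^(Lᵢ/10) = 5.7·10^(84/10) + 1.4·10^(68/10) + 3.6·10^(67/10) = 1.459e+09.
L_eq = 10·log₁₀(1.459e+09/10.7) = 81.35 dB.

81 dB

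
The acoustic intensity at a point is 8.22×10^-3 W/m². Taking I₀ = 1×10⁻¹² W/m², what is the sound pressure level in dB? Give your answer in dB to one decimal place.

I/I₀ = 8.22×10^-3/10⁻¹² = 8.22×10^9, and L = 10·log₁₀(I/I₀).
L = 10·(0.9149 + 9) = 99.15 dB.

99.1 dB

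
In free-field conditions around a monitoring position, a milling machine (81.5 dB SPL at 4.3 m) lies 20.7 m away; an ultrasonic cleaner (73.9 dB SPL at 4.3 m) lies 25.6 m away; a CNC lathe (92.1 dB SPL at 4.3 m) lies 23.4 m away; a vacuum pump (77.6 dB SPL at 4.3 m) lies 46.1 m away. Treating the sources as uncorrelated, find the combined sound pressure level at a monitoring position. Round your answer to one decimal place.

77.9 dB SPL

Propagate each source to the receiver with L = L_ref − 20·log₁₀(r/r_ref), then add intensities.
milling machine: 81.5 − 20·log₁₀(20.7/4.3) = 81.5 − 13.65 = 67.85 dB SPL.
ultrasonic cleaner: 73.9 − 20·log₁₀(25.6/4.3) = 73.9 − 15.50 = 58.40 dB SPL.
CNC lathe: 92.1 − 20·log₁₀(23.4/4.3) = 92.1 − 14.71 = 77.39 dB SPL.
vacuum pump: 77.6 − 20·log₁₀(46.1/4.3) = 77.6 − 20.60 = 57.00 dB SPL.
Σ 10^(L/10) = 6.205e+07 → L_total = 10·log₁₀(6.205e+07) = 77.93 dB SPL.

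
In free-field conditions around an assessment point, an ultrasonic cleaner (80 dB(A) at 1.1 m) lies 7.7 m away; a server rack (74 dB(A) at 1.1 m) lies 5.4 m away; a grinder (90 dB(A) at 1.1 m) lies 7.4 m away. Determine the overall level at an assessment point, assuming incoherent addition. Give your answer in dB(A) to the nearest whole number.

74 dB(A)

Propagate each source to the receiver with L = L_ref − 20·log₁₀(r/r_ref), then add intensities.
ultrasonic cleaner: 80 − 20·log₁₀(7.7/1.1) = 80 − 16.90 = 63.10 dB(A).
server rack: 74 − 20·log₁₀(5.4/1.1) = 74 − 13.82 = 60.18 dB(A).
grinder: 90 − 20·log₁₀(7.4/1.1) = 90 − 16.56 = 73.44 dB(A).
Σ 10^(L/10) = 2.518e+07 → L_total = 10·log₁₀(2.518e+07) = 74.01 dB(A).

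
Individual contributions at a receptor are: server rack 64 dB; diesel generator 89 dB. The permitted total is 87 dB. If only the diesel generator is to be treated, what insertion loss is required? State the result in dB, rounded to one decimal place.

2.0 dB

Fixed contribution from the other source: Σ 10^(L/10) = 10^(64/10) = 2.512e+06 (64.00 dB).
To meet 87 dB overall, the treated diesel generator may contribute at most 10^(87/10) − 2.512e+06 = 4.987e+08, i.e. 86.98 dB.
Required insertion loss = 89 − 86.98 = 2.02 dB.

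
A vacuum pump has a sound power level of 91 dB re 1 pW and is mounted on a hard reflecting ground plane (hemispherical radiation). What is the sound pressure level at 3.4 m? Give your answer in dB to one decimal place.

72.4 dB

Free-field hemispherical radiation: L_p = L_w − 10·log₁₀(2π·r²), r = 3.4 m.
2π·r² = 72.63 m², 10·log₁₀ of that is 18.611 dB.
L_p = 91 − 18.611 = 72.39 dB.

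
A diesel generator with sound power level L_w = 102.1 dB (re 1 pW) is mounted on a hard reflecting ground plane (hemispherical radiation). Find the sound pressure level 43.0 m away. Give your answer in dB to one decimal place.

61.4 dB

L_p = L_w − 10·log₁₀(2π·r²) with r = 43.0 m.
2π·r² = 1.162e+04 m², 10·log₁₀ of that is 40.651 dB.
L_p = 102.1 − 40.651 = 61.45 dB.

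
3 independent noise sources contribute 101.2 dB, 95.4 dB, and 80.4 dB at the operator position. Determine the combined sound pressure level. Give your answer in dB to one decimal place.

102.2 dB

For uncorrelated sources the intensities add, so convert each level to linear form, sum, and take 10·log₁₀ of the total.
Σ 10^(L/10) = 10^(101.2/10) + 10^(95.4/10) + 10^(80.4/10) = 1.676e+10.
L_total = 10·log₁₀(1.676e+10) = 102.24 dB.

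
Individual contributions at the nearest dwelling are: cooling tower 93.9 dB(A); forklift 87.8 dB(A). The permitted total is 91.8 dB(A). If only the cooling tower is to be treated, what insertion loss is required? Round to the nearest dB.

The untreated sources together contribute 10^(87.8/10) = 6.026e+08, i.e. 87.80 dB(A).
To meet 91.8 dB(A) overall, the treated cooling tower may contribute at most 10^(91.8/10) − 6.026e+08 = 9.110e+08, i.e. 89.60 dB(A).
So the cooling tower must be reduced from 93.9 to 89.60 dB(A): IL = 4.30 dB.

4 dB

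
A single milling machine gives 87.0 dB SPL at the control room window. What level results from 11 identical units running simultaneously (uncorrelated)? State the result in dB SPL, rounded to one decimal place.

L_total = L₁ + 10·log₁₀ N for N identical incoherent sources.
L_total = 87.0 + 10·log₁₀(11) = 87.0 + 10.414 = 97.41 dB SPL.

97.4 dB SPL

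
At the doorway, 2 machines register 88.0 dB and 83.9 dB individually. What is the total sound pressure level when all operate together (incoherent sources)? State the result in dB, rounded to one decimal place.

For uncorrelated sources the intensities add, so convert each level to linear form, sum, and take 10·log₁₀ of the total.
Σ 10^(L/10) = 10^(88.0/10) + 10^(83.9/10) = 8.764e+08.
L_total = 10·log₁₀(8.764e+08) = 89.43 dB.

89.4 dB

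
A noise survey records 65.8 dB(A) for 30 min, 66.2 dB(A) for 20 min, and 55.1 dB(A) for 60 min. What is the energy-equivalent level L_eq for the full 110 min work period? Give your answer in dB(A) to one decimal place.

62.9 dB(A)

L_eq = 10·log₁₀[(1/T)·Σ tᵢ·10^(Lᵢ/10)] with T = 110 min.
Σ tᵢ·10^(Lᵢ/10) = 30·10^(65.8/10) + 20·10^(66.2/10) + 60·10^(55.1/10) = 2.168e+08.
L_eq = 10·log₁₀(2.168e+08/110) = 62.95 dB(A).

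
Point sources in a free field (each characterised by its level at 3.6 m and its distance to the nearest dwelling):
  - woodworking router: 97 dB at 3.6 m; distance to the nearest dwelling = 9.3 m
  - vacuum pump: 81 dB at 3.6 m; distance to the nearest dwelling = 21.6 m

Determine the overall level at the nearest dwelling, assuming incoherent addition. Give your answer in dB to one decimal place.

88.8 dB

Propagate each source to the receiver with L = L_ref − 20·log₁₀(r/r_ref), then add intensities.
woodworking router: 97 − 20·log₁₀(9.3/3.6) = 97 − 8.24 = 88.76 dB.
vacuum pump: 81 − 20·log₁₀(21.6/3.6) = 81 − 15.56 = 65.44 dB.
Σ 10^(L/10) = 7.545e+08 → L_total = 10·log₁₀(7.545e+08) = 88.78 dB.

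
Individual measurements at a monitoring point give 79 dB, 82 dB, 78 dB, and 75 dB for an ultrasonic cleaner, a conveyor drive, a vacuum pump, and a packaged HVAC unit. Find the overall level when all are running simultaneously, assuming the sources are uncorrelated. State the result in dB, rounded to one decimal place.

Incoherent sources combine by intensity addition: L_total = 10·log₁₀(Σ 10^(L_i/10)).
Σ 10^(L/10) = 10^(79/10) + 10^(82/10) + 10^(78/10) + 10^(75/10) = 3.326e+08.
L_total = 10·log₁₀(3.326e+08) = 85.22 dB.

85.2 dB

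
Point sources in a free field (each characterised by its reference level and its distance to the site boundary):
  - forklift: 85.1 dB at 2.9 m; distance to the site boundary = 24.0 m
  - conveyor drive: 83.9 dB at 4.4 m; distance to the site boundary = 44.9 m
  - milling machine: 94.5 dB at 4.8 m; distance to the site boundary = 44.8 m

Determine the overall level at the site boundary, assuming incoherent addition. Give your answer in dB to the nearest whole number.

76 dB

Apply inverse-square spreading to bring every level to the receiver, then sum 10^(L/10).
forklift: 85.1 − 20·log₁₀(24.0/2.9) = 85.1 − 18.36 = 66.74 dB.
conveyor drive: 83.9 − 20·log₁₀(44.9/4.4) = 83.9 − 20.18 = 63.72 dB.
milling machine: 94.5 − 20·log₁₀(44.8/4.8) = 94.5 − 19.40 = 75.10 dB.
Σ 10^(L/10) = 3.944e+07 → L_total = 10·log₁₀(3.944e+07) = 75.96 dB.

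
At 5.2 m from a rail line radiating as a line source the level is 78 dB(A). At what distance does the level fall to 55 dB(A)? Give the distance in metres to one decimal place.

1037.5 m

The 23.0 dB drop corresponds to a distance ratio of 10^(23.0/10) for a line source.
r₂ = 5.2·10^((78−55)/10) = 5.2·10^(23.0/10) = 1037.54 m.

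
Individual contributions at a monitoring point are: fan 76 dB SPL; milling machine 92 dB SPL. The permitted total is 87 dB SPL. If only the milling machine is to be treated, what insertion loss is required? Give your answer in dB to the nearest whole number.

5 dB

Fixed contribution from the other source: Σ 10^(L/10) = 10^(76/10) = 3.981e+07 (76.00 dB SPL).
The limit corresponds to 10^(87/10) = 5.012e+08; subtracting the fixed part leaves 4.614e+08 for the milling machine, i.e. 86.64 dB SPL.
So the milling machine must be reduced from 92 to 86.64 dB SPL: IL = 5.36 dB.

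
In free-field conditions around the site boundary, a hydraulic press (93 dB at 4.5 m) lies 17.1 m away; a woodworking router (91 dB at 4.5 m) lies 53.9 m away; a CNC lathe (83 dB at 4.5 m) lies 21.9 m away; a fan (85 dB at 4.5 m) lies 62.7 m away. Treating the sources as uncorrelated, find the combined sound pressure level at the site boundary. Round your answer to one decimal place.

82.0 dB

Apply inverse-square spreading to bring every level to the receiver, then sum 10^(L/10).
hydraulic press: 93 − 20·log₁₀(17.1/4.5) = 93 − 11.60 = 81.40 dB.
woodworking router: 91 − 20·log₁₀(53.9/4.5) = 91 − 21.57 = 69.43 dB.
CNC lathe: 83 − 20·log₁₀(21.9/4.5) = 83 − 13.74 = 69.26 dB.
fan: 85 − 20·log₁₀(62.7/4.5) = 85 − 22.88 = 62.12 dB.
Σ 10^(L/10) = 1.570e+08 → L_total = 10·log₁₀(1.570e+08) = 81.96 dB.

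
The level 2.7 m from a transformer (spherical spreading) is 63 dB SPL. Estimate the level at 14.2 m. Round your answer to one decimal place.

48.6 dB SPL

Spherical spreading from a point source gives a 20·log₁₀(r₂/r₁) drop.
L₂ = 63 − 20·log₁₀(14.2/2.7) = 63 − 14.418 = 48.58 dB SPL.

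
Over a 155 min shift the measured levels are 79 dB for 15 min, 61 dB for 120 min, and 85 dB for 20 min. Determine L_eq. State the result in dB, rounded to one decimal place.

76.9 dB

The energy average is taken in the linear domain: L_eq = 10·log₁₀[(Σ tᵢ·10^(Lᵢ/10))/T], T = 155 min.
Σ tᵢ·10^(Lᵢ/10) = 15·10^(79/10) + 120·10^(61/10) + 20·10^(85/10) = 7.667e+09.
L_eq = 10·log₁₀(7.667e+09/155) = 76.94 dB.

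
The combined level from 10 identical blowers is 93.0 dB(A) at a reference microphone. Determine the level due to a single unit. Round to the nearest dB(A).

10 equal contributions raise the level by 10·log₁₀ 10 = 10.000 dB, so each unit alone gives 93.0 − 10.000.

83 dB(A)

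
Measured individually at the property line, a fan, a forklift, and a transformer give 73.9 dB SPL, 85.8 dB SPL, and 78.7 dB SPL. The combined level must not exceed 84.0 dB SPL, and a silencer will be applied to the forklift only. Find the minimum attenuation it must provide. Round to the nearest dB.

4 dB

Fixed contribution from the other sources: Σ 10^(L/10) = 10^(73.9/10) + 10^(78.7/10) = 9.868e+07 (79.94 dB SPL).
The limit corresponds to 10^(84.0/10) = 2.512e+08; subtracting the fixed part leaves 1.525e+08 for the forklift, i.e. 81.83 dB SPL.
Required insertion loss = 85.8 − 81.83 = 3.97 dB.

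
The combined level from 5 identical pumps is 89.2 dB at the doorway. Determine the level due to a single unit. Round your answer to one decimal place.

5 equal contributions raise the level by 10·log₁₀ 5 = 6.990 dB, so each unit alone gives 89.2 − 6.990.

82.2 dB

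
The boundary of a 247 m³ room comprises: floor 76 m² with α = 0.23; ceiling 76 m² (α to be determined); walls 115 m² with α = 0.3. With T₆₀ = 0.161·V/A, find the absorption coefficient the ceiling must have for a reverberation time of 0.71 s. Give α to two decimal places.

0.05

Required total absorption A = 0.161·247/0.71 = 56.01 m².
Absorption from the other surfaces = 76·0.23 + 115·0.3 = 51.98 m², so the ceiling must supply 4.03 m² over 76 m².
α = 4.03/76 = 0.053.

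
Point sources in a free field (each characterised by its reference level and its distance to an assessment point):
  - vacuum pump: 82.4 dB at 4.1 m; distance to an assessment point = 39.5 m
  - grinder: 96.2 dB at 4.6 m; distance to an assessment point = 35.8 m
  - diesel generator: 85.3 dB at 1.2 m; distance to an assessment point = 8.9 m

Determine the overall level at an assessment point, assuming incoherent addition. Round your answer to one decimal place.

First find each source's level at the receiver (point-source: −20·log₁₀(r/r_ref)), then combine on an intensity basis.
vacuum pump: 82.4 − 20·log₁₀(39.5/4.1) = 82.4 − 19.68 = 62.72 dB.
grinder: 96.2 − 20·log₁₀(35.8/4.6) = 96.2 − 17.82 = 78.38 dB.
diesel generator: 85.3 − 20·log₁₀(8.9/1.2) = 85.3 − 17.40 = 67.90 dB.
Σ 10^(L/10) = 7.686e+07 → L_total = 10·log₁₀(7.686e+07) = 78.86 dB.

78.9 dB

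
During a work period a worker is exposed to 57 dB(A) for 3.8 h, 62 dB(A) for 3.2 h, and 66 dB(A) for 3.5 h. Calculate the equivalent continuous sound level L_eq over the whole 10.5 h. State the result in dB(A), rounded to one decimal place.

63.0 dB(A)

The energy average is taken in the linear domain: L_eq = 10·log₁₀[(Σ tᵢ·10^(Lᵢ/10))/T], T = 10.5 h.
Σ tᵢ·10^(Lᵢ/10) = 3.8·10^(57/10) + 3.2·10^(62/10) + 3.5·10^(66/10) = 2.091e+07.
L_eq = 10·log₁₀(2.091e+07/10.5) = 62.99 dB(A).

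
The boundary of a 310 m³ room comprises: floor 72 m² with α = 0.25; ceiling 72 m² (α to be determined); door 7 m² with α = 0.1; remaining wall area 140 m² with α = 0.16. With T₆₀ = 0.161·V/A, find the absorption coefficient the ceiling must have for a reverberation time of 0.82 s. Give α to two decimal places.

Required total absorption A = 0.161·310/0.82 = 60.87 m².
Absorption from the other surfaces = 72·0.25 + 7·0.1 + 140·0.16 = 41.10 m², so the ceiling must supply 19.77 m² over 72 m².
α = 19.77/72 = 0.275.

0.27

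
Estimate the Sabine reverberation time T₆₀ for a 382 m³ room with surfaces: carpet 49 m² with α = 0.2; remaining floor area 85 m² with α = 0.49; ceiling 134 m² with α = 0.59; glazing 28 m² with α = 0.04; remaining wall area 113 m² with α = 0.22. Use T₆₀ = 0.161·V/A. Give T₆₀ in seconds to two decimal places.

0.39 s

Total absorption A = 49·0.2 + 85·0.49 + 134·0.59 + 28·0.04 + 113·0.22 = 156.49 m² sabins.
T₆₀ = 0.161·V/A = 0.161·382/156.49 = 0.393 s.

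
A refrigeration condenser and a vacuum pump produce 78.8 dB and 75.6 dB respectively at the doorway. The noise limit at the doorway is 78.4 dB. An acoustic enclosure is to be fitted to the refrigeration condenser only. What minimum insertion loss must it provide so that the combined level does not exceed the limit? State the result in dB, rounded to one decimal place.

3.6 dB

The untreated sources together contribute 10^(75.6/10) = 3.631e+07, i.e. 75.60 dB.
To meet 78.4 dB overall, the treated refrigeration condenser may contribute at most 10^(78.4/10) − 3.631e+07 = 3.288e+07, i.e. 75.17 dB.
So the refrigeration condenser must be reduced from 78.8 to 75.17 dB: IL = 3.63 dB.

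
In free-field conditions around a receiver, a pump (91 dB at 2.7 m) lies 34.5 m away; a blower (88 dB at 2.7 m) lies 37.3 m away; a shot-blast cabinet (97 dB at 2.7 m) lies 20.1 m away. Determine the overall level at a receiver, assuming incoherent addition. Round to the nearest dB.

Apply inverse-square spreading to bring every level to the receiver, then sum 10^(L/10).
pump: 91 − 20·log₁₀(34.5/2.7) = 91 − 22.13 = 68.87 dB.
blower: 88 − 20·log₁₀(37.3/2.7) = 88 − 22.81 = 65.19 dB.
shot-blast cabinet: 97 − 20·log₁₀(20.1/2.7) = 97 − 17.44 = 79.56 dB.
Σ 10^(L/10) = 1.015e+08 → L_total = 10·log₁₀(1.015e+08) = 80.06 dB.

80 dB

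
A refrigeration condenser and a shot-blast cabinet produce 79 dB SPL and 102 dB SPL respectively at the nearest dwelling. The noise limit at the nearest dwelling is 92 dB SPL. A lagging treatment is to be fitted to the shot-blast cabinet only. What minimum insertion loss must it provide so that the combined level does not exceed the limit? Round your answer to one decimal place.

Fixed contribution from the other source: Σ 10^(L/10) = 10^(79/10) = 7.943e+07 (79.00 dB SPL).
To meet 92 dB SPL overall, the treated shot-blast cabinet may contribute at most 10^(92/10) − 7.943e+07 = 1.505e+09, i.e. 91.78 dB SPL.
Required insertion loss = 102 − 91.78 = 10.22 dB.

10.2 dB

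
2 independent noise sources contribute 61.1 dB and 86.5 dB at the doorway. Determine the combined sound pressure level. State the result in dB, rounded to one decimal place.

For uncorrelated sources the intensities add, so convert each level to linear form, sum, and take 10·log₁₀ of the total.
Σ 10^(L/10) = 10^(61.1/10) + 10^(86.5/10) = 4.480e+08.
L_total = 10·log₁₀(4.480e+08) = 86.51 dB.

86.5 dB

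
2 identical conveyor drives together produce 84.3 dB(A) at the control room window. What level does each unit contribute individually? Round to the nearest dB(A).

Dividing the total intensity by 2 lowers the level by 10·log₁₀ 2 = 3.010 dB: L₁ = 84.3 − 3.010.

81 dB(A)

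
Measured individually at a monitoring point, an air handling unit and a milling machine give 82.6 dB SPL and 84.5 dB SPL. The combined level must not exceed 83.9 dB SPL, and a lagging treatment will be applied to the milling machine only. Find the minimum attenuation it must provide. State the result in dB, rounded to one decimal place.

Fixed contribution from the other source: Σ 10^(L/10) = 10^(82.6/10) = 1.820e+08 (82.60 dB SPL).
The limit corresponds to 10^(83.9/10) = 2.455e+08; subtracting the fixed part leaves 6.350e+07 for the milling machine, i.e. 78.03 dB SPL.
Required insertion loss = 84.5 − 78.03 = 6.47 dB.

6.5 dB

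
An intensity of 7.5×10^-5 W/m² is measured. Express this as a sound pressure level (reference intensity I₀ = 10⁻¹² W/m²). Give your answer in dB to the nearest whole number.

I/I₀ = 7.5×10^-5/10⁻¹² = 7.5×10^7, and L = 10·log₁₀(I/I₀).
L = 10·(0.8751 + 7) = 78.75 dB.

79 dB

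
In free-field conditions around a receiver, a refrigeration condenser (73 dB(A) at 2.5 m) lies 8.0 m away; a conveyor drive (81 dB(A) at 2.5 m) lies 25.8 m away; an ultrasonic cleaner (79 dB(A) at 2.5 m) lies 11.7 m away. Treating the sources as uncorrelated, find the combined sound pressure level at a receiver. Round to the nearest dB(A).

First find each source's level at the receiver (point-source: −20·log₁₀(r/r_ref)), then combine on an intensity basis.
refrigeration condenser: 73 − 20·log₁₀(8.0/2.5) = 73 − 10.10 = 62.90 dB(A).
conveyor drive: 81 − 20·log₁₀(25.8/2.5) = 81 − 20.27 = 60.73 dB(A).
ultrasonic cleaner: 79 − 20·log₁₀(11.7/2.5) = 79 − 13.40 = 65.60 dB(A).
Σ 10^(L/10) = 6.757e+06 → L_total = 10·log₁₀(6.757e+06) = 68.30 dB(A).

68 dB(A)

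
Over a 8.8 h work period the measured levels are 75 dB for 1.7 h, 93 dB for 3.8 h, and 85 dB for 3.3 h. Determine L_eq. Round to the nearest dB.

90 dB

L_eq = 10·log₁₀[(1/T)·Σ tᵢ·10^(Lᵢ/10)] with T = 8.8 h.
Σ tᵢ·10^(Lᵢ/10) = 1.7·10^(75/10) + 3.8·10^(93/10) + 3.3·10^(85/10) = 8.679e+09.
L_eq = 10·log₁₀(8.679e+09/8.8) = 89.94 dB.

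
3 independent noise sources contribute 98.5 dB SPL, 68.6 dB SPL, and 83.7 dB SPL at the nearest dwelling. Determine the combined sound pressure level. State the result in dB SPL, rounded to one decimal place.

For uncorrelated sources the intensities add, so convert each level to linear form, sum, and take 10·log₁₀ of the total.
Σ 10^(L/10) = 10^(98.5/10) + 10^(68.6/10) + 10^(83.7/10) = 7.321e+09.
L_total = 10·log₁₀(7.321e+09) = 98.65 dB SPL.

98.6 dB SPL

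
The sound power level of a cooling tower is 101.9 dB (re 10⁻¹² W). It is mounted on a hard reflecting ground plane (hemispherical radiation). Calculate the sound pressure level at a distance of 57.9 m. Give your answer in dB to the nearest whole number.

59 dB

Free-field hemispherical radiation: L_p = L_w − 10·log₁₀(2π·r²), r = 57.9 m.
2π·r² = 2.106e+04 m², 10·log₁₀ of that is 43.235 dB.
L_p = 101.9 − 43.235 = 58.66 dB.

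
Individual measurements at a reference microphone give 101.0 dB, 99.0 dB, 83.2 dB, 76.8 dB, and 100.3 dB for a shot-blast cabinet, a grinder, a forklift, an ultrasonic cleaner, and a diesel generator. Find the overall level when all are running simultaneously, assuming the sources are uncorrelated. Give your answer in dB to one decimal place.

105.0 dB

Incoherent sources combine by intensity addition: L_total = 10·log₁₀(Σ 10^(L_i/10)).
Σ 10^(L/10) = 10^(101.0/10) + 10^(99.0/10) + 10^(83.2/10) + 10^(76.8/10) + 10^(100.3/10) = 3.150e+10.
L_total = 10·log₁₀(3.150e+10) = 104.98 dB.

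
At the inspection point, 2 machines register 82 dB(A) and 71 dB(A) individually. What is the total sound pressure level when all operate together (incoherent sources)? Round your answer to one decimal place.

82.3 dB(A)

Incoherent sources combine by intensity addition: L_total = 10·log₁₀(Σ 10^(L_i/10)).
Σ 10^(L/10) = 10^(82/10) + 10^(71/10) = 1.711e+08.
L_total = 10·log₁₀(1.711e+08) = 82.33 dB(A).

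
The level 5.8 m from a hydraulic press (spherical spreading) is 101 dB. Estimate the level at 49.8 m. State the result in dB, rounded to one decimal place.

82.3 dB

For a point source, L₂ = L₁ − 20·log₁₀(r₂/r₁).
L₂ = 101 − 20·log₁₀(49.8/5.8) = 101 − 18.676 = 82.32 dB.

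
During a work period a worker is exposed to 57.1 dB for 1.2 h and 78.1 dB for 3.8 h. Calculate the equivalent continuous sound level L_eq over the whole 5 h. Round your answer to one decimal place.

Weight each interval's intensity by its duration and average over T = 5 h:
Σ tᵢ·10^(Lᵢ/10) = 1.2·10^(57.1/10) + 3.8·10^(78.1/10) = 2.460e+08.
L_eq = 10·log₁₀(2.460e+08/5) = 76.92 dB.

76.9 dB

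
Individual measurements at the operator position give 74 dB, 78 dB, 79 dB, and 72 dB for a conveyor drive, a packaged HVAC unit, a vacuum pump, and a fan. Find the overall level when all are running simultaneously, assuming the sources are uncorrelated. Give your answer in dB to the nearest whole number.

83 dB

For uncorrelated sources the intensities add, so convert each level to linear form, sum, and take 10·log₁₀ of the total.
Σ 10^(L/10) = 10^(74/10) + 10^(78/10) + 10^(79/10) + 10^(72/10) = 1.835e+08.
L_total = 10·log₁₀(1.835e+08) = 82.64 dB.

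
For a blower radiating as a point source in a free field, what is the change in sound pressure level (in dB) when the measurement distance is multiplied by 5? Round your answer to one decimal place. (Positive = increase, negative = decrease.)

-14.0 dB

With spherical spreading the level changes by −20·log₁₀(r₂/r₁).
ΔL = −20·log₁₀(5) = -13.98 dB.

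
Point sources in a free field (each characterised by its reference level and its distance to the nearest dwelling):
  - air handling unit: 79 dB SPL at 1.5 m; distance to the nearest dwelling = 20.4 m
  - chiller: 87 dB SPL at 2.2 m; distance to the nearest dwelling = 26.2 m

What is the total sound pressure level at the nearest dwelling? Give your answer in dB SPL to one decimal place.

First find each source's level at the receiver (point-source: −20·log₁₀(r/r_ref)), then combine on an intensity basis.
air handling unit: 79 − 20·log₁₀(20.4/1.5) = 79 − 22.67 = 56.33 dB SPL.
chiller: 87 − 20·log₁₀(26.2/2.2) = 87 − 21.52 = 65.48 dB SPL.
Σ 10^(L/10) = 3.963e+06 → L_total = 10·log₁₀(3.963e+06) = 65.98 dB SPL.

66.0 dB SPL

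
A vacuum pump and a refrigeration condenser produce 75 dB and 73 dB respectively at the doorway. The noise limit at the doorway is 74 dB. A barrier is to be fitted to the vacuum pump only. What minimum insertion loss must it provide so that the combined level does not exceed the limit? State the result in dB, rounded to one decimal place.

The untreated sources together contribute 10^(73/10) = 1.995e+07, i.e. 73.00 dB.
To meet 74 dB overall, the treated vacuum pump may contribute at most 10^(74/10) − 1.995e+07 = 5.166e+06, i.e. 67.13 dB.
Required insertion loss = 75 − 67.13 = 7.87 dB.

7.9 dB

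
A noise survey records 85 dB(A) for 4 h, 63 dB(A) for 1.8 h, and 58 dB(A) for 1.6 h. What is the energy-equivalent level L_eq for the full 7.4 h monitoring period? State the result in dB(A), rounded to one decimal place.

82.3 dB(A)

L_eq = 10·log₁₀[(1/T)·Σ tᵢ·10^(Lᵢ/10)] with T = 7.4 h.
Σ tᵢ·10^(Lᵢ/10) = 4·10^(85/10) + 1.8·10^(63/10) + 1.6·10^(58/10) = 1.270e+09.
L_eq = 10·log₁₀(1.270e+09/7.4) = 82.34 dB(A).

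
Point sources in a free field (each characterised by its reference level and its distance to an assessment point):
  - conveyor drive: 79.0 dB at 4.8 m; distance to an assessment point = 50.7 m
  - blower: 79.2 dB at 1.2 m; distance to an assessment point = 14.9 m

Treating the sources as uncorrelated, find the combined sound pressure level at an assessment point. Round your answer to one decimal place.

Propagate each source to the receiver with L = L_ref − 20·log₁₀(r/r_ref), then add intensities.
conveyor drive: 79.0 − 20·log₁₀(50.7/4.8) = 79.0 − 20.48 = 58.52 dB.
blower: 79.2 − 20·log₁₀(14.9/1.2) = 79.2 − 21.88 = 57.32 dB.
Σ 10^(L/10) = 1.251e+06 → L_total = 10·log₁₀(1.251e+06) = 60.97 dB.

61.0 dB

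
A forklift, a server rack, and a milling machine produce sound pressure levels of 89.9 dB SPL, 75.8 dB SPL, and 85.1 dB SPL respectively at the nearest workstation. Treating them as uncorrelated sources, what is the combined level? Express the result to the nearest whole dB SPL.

For uncorrelated sources the intensities add, so convert each level to linear form, sum, and take 10·log₁₀ of the total.
Σ 10^(L/10) = 10^(89.9/10) + 10^(75.8/10) + 10^(85.1/10) = 1.339e+09.
L_total = 10·log₁₀(1.339e+09) = 91.27 dB SPL.

91 dB SPL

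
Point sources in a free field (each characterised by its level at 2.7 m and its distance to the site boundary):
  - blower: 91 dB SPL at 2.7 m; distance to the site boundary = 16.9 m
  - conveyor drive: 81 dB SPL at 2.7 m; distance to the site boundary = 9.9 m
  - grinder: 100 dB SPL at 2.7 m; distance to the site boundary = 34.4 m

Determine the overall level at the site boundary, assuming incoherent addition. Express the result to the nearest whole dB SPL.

80 dB SPL

Apply inverse-square spreading to bring every level to the receiver, then sum 10^(L/10).
blower: 91 − 20·log₁₀(16.9/2.7) = 91 − 15.93 = 75.07 dB SPL.
conveyor drive: 81 − 20·log₁₀(9.9/2.7) = 81 − 11.29 = 69.71 dB SPL.
grinder: 100 − 20·log₁₀(34.4/2.7) = 100 − 22.10 = 77.90 dB SPL.
Σ 10^(L/10) = 1.031e+08 → L_total = 10·log₁₀(1.031e+08) = 80.13 dB SPL.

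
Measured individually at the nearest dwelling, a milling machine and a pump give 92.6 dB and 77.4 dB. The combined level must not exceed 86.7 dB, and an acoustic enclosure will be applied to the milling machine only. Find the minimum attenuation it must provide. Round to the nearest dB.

Fixed contribution from the other source: Σ 10^(L/10) = 10^(77.4/10) = 5.495e+07 (77.40 dB).
The limit corresponds to 10^(86.7/10) = 4.677e+08; subtracting the fixed part leaves 4.128e+08 for the milling machine, i.e. 86.16 dB.
Required insertion loss = 92.6 − 86.16 = 6.44 dB.

6 dB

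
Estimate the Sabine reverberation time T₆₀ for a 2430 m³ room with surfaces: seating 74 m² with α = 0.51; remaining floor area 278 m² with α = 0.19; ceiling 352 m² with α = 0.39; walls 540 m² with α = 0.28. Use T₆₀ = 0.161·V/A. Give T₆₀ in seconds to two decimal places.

A = Σ Sᵢαᵢ = 74·0.51 + 278·0.19 + 352·0.39 + 540·0.28 = 379.04 m².
T₆₀ = 0.161·V/A = 0.161·2430/379.04 = 1.032 s.

1.03 s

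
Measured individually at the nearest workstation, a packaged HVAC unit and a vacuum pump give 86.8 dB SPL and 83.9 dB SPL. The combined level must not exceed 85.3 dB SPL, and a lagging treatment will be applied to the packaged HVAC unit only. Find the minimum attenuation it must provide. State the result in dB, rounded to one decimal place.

7.1 dB

Everything except the packaged HVAC unit sums to 10^(83.9/10) = 2.455e+08 in linear terms, 83.90 dB SPL.
To meet 85.3 dB SPL overall, the treated packaged HVAC unit may contribute at most 10^(85.3/10) − 2.455e+08 = 9.337e+07, i.e. 79.70 dB SPL.
Required insertion loss = 86.8 − 79.70 = 7.10 dB.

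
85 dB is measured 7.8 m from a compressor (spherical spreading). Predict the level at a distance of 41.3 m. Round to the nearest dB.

71 dB

For a point source, L₂ = L₁ − 20·log₁₀(r₂/r₁).
L₂ = 85 − 20·log₁₀(41.3/7.8) = 85 − 14.477 = 70.52 dB.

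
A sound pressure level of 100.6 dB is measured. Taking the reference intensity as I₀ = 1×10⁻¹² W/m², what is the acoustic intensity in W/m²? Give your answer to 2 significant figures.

0.011 W/m²

I = I₀·10^(L/10) = 10⁻¹² × 10^(100.6/10) = 10^(-1.940).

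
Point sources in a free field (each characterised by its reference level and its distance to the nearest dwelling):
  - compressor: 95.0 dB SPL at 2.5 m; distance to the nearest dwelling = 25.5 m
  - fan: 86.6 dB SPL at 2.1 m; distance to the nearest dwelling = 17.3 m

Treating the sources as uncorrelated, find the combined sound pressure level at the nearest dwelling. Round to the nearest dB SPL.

First find each source's level at the receiver (point-source: −20·log₁₀(r/r_ref)), then combine on an intensity basis.
compressor: 95.0 − 20·log₁₀(25.5/2.5) = 95.0 − 20.17 = 74.83 dB SPL.
fan: 86.6 − 20·log₁₀(17.3/2.1) = 86.6 − 18.32 = 68.28 dB SPL.
Σ 10^(L/10) = 3.713e+07 → L_total = 10·log₁₀(3.713e+07) = 75.70 dB SPL.

76 dB SPL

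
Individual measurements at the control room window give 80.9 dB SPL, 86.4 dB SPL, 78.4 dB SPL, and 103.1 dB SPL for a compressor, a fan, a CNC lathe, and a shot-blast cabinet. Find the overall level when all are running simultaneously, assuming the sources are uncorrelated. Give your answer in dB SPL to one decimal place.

103.2 dB SPL

For uncorrelated sources the intensities add, so convert each level to linear form, sum, and take 10·log₁₀ of the total.
Σ 10^(L/10) = 10^(80.9/10) + 10^(86.4/10) + 10^(78.4/10) + 10^(103.1/10) = 2.105e+10.
L_total = 10·log₁₀(2.105e+10) = 103.23 dB SPL.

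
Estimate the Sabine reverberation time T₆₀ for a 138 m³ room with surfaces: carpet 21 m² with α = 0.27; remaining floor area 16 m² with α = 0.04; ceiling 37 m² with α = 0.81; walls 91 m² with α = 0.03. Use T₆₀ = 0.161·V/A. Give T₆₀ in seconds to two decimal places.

A = Σ Sᵢαᵢ = 21·0.27 + 16·0.04 + 37·0.81 + 91·0.03 = 39.01 m².
T₆₀ = 0.161 × 138 / 39.01 = 0.570 s.

0.57 s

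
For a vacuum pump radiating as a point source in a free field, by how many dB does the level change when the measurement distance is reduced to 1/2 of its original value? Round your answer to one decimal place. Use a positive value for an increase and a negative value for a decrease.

A point source loses 6 dB per doubling of distance; generally ΔL = −20·log₁₀(r₂/r₁).
ΔL = −20·log₁₀(0.5) = +6.02 dB.

+6.0 dB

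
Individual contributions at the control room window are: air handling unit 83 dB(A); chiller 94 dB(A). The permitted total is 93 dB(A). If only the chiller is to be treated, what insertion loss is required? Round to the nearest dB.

1 dB

Fixed contribution from the other source: Σ 10^(L/10) = 10^(83/10) = 1.995e+08 (83.00 dB(A)).
The limit corresponds to 10^(93/10) = 1.995e+09; subtracting the fixed part leaves 1.796e+09 for the chiller, i.e. 92.54 dB(A).
Required insertion loss = 94 − 92.54 = 1.46 dB.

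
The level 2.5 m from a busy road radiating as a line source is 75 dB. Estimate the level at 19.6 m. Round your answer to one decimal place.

For a line source, L₂ = L₁ − 10·log₁₀(r₂/r₁).
L₂ = 75 − 10·log₁₀(19.6/2.5) = 75 − 8.943 = 66.06 dB.

66.1 dB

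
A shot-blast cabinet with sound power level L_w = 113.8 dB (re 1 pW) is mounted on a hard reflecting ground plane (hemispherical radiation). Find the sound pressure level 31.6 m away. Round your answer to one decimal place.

75.8 dB

Free-field hemispherical radiation: L_p = L_w − 10·log₁₀(2π·r²), r = 31.6 m.
2π·r² = 6274 m², 10·log₁₀ of that is 37.976 dB.
L_p = 113.8 − 37.976 = 75.82 dB.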